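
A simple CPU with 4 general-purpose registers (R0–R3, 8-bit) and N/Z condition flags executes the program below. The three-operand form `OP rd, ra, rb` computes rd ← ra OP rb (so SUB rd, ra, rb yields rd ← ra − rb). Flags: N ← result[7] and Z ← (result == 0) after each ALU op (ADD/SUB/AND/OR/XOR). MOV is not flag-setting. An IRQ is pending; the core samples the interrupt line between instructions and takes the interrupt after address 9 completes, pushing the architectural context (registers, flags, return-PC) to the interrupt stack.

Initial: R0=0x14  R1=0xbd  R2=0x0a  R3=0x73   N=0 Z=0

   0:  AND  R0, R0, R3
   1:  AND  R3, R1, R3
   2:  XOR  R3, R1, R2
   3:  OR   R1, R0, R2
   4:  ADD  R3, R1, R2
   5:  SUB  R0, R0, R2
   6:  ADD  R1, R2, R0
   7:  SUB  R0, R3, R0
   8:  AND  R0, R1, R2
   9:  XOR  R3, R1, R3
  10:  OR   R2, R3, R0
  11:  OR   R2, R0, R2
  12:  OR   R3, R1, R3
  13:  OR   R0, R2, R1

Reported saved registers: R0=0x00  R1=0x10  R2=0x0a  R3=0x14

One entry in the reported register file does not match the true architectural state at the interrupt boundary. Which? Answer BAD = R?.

BAD = R3

after  0: R0=0x10 R1=0xbd R2=0x0a R3=0x73  N=0 Z=0
after  1: R0=0x10 R1=0xbd R2=0x0a R3=0x31  N=0 Z=0
after  2: R0=0x10 R1=0xbd R2=0x0a R3=0xb7  N=1 Z=0
after  3: R0=0x10 R1=0x1a R2=0x0a R3=0xb7  N=0 Z=0
after  4: R0=0x10 R1=0x1a R2=0x0a R3=0x24  N=0 Z=0
after  5: R0=0x06 R1=0x1a R2=0x0a R3=0x24  N=0 Z=0
after  6: R0=0x06 R1=0x10 R2=0x0a R3=0x24  N=0 Z=0
after  7: R0=0x1e R1=0x10 R2=0x0a R3=0x24  N=0 Z=0
after  8: R0=0x00 R1=0x10 R2=0x0a R3=0x24  N=0 Z=1
after  9: R0=0x00 R1=0x10 R2=0x0a R3=0x34  N=0 Z=0
-- IRQ taken; context saved, return-PC = 10 --
mismatch: R3: reported 0x14 vs actual 0x34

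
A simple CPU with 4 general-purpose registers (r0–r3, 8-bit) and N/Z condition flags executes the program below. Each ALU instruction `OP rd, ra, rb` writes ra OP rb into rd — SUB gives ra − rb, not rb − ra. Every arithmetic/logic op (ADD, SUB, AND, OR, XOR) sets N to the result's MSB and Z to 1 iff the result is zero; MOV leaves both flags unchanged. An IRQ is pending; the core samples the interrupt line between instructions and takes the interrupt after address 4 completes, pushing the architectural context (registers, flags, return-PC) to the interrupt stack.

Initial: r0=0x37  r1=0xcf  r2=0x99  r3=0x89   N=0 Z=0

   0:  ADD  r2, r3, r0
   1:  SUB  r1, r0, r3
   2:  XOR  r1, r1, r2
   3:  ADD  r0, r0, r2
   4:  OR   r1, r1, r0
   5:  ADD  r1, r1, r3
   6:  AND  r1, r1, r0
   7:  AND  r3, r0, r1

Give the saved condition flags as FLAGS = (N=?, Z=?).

after  0: r0=0x37 r1=0xcf r2=0xc0 r3=0x89  N=1 Z=0
after  1: r0=0x37 r1=0xae r2=0xc0 r3=0x89  N=1 Z=0
after  2: r0=0x37 r1=0x6e r2=0xc0 r3=0x89  N=0 Z=0
after  3: r0=0xf7 r1=0x6e r2=0xc0 r3=0x89  N=1 Z=0
after  4: r0=0xf7 r1=0xff r2=0xc0 r3=0x89  N=1 Z=0
-- IRQ taken; context saved, return-PC = 5 --

FLAGS = (N=1, Z=0)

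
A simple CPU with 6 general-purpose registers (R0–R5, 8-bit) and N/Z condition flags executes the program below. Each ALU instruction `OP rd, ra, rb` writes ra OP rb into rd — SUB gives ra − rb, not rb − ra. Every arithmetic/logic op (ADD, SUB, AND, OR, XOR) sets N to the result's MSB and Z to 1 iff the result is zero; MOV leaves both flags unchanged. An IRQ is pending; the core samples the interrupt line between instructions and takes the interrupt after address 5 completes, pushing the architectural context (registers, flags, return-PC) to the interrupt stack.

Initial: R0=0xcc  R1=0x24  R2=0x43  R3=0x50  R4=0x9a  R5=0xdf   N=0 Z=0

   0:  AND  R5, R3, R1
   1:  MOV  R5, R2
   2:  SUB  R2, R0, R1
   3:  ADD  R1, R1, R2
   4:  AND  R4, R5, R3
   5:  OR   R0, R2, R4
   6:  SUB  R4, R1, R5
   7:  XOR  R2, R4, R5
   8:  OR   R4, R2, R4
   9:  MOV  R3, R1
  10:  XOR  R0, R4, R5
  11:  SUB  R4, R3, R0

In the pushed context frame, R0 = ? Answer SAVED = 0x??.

SAVED = 0xe8

after  0: R0=0xcc R1=0x24 R2=0x43 R3=0x50 R4=0x9a R5=0x00  N=0 Z=1
after  1: R0=0xcc R1=0x24 R2=0x43 R3=0x50 R4=0x9a R5=0x43  N=0 Z=1
after  2: R0=0xcc R1=0x24 R2=0xa8 R3=0x50 R4=0x9a R5=0x43  N=1 Z=0
after  3: R0=0xcc R1=0xcc R2=0xa8 R3=0x50 R4=0x9a R5=0x43  N=1 Z=0
after  4: R0=0xcc R1=0xcc R2=0xa8 R3=0x50 R4=0x40 R5=0x43  N=0 Z=0
after  5: R0=0xe8 R1=0xcc R2=0xa8 R3=0x50 R4=0x40 R5=0x43  N=1 Z=0
-- IRQ taken; context saved, return-PC = 6 --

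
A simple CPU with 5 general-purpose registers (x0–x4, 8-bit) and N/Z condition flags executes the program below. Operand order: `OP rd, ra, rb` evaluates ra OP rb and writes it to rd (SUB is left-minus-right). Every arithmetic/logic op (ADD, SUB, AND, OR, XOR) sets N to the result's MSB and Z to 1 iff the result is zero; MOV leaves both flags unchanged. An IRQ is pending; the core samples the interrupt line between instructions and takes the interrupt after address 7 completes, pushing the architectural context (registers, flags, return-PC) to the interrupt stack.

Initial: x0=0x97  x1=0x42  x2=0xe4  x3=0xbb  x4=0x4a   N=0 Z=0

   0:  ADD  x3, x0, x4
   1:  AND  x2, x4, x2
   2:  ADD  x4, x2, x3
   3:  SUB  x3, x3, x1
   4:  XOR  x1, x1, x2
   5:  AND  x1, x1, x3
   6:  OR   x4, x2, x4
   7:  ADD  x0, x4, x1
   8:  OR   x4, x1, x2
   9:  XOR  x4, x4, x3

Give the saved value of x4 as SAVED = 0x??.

after  0: x0=0x97 x1=0x42 x2=0xe4 x3=0xe1 x4=0x4a  N=1 Z=0
after  1: x0=0x97 x1=0x42 x2=0x40 x3=0xe1 x4=0x4a  N=0 Z=0
after  2: x0=0x97 x1=0x42 x2=0x40 x3=0xe1 x4=0x21  N=0 Z=0
after  3: x0=0x97 x1=0x42 x2=0x40 x3=0x9f x4=0x21  N=1 Z=0
after  4: x0=0x97 x1=0x02 x2=0x40 x3=0x9f x4=0x21  N=0 Z=0
after  5: x0=0x97 x1=0x02 x2=0x40 x3=0x9f x4=0x21  N=0 Z=0
after  6: x0=0x97 x1=0x02 x2=0x40 x3=0x9f x4=0x61  N=0 Z=0
after  7: x0=0x63 x1=0x02 x2=0x40 x3=0x9f x4=0x61  N=0 Z=0
-- IRQ taken; context saved, return-PC = 8 --

SAVED = 0x61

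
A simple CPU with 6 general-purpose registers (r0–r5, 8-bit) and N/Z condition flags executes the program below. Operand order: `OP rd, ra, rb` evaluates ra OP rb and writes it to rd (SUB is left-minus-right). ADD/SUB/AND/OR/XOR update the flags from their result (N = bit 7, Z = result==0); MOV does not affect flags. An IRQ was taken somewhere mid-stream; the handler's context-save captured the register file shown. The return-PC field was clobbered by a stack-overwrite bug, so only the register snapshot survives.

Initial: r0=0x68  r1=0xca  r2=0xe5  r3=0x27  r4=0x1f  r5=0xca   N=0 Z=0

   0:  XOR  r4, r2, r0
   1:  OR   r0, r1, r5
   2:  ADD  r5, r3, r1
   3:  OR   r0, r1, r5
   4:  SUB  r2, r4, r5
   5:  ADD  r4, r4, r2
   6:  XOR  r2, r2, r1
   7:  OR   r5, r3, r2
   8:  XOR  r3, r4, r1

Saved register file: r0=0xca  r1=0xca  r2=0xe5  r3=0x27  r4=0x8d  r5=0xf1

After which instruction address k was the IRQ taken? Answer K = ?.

K = 2

after  0: r0=0x68 r1=0xca r2=0xe5 r3=0x27 r4=0x8d r5=0xca  N=1 Z=0
after  1: r0=0xca r1=0xca r2=0xe5 r3=0x27 r4=0x8d r5=0xca  N=1 Z=0
after  2: r0=0xca r1=0xca r2=0xe5 r3=0x27 r4=0x8d r5=0xf1  N=1 Z=0
-- IRQ taken; context saved, return-PC = 3 --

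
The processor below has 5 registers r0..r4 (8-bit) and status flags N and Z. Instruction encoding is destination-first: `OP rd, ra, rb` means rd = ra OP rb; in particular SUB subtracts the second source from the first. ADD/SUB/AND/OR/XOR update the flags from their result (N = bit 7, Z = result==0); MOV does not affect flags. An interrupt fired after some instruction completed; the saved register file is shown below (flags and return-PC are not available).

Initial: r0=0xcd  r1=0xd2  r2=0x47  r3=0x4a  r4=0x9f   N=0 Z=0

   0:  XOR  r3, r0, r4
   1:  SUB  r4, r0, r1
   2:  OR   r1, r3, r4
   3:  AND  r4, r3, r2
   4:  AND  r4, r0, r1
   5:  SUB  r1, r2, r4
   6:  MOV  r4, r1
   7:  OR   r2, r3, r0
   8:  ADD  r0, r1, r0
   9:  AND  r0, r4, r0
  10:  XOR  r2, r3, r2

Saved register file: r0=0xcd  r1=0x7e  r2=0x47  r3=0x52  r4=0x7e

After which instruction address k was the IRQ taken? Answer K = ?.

K = 6

after  0: r0=0xcd r1=0xd2 r2=0x47 r3=0x52 r4=0x9f  N=0 Z=0
after  1: r0=0xcd r1=0xd2 r2=0x47 r3=0x52 r4=0xfb  N=1 Z=0
after  2: r0=0xcd r1=0xfb r2=0x47 r3=0x52 r4=0xfb  N=1 Z=0
after  3: r0=0xcd r1=0xfb r2=0x47 r3=0x52 r4=0x42  N=0 Z=0
after  4: r0=0xcd r1=0xfb r2=0x47 r3=0x52 r4=0xc9  N=1 Z=0
after  5: r0=0xcd r1=0x7e r2=0x47 r3=0x52 r4=0xc9  N=0 Z=0
after  6: r0=0xcd r1=0x7e r2=0x47 r3=0x52 r4=0x7e  N=0 Z=0
-- IRQ taken; context saved, return-PC = 7 --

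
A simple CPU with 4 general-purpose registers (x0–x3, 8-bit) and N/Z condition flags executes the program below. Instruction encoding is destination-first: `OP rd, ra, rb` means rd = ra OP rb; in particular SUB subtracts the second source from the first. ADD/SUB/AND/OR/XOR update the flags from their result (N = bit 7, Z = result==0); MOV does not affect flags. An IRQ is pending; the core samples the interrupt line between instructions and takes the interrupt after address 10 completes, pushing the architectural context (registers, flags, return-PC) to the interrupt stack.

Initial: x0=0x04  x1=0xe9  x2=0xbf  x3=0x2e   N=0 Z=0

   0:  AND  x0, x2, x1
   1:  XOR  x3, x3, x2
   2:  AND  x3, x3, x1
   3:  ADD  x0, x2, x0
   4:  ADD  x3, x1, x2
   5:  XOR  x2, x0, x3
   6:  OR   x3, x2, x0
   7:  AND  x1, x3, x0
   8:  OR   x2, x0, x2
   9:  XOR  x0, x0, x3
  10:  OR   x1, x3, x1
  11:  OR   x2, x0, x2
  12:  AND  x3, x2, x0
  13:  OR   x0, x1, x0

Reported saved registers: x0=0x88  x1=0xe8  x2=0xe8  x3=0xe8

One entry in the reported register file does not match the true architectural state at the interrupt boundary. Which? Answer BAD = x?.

after  0: x0=0xa9 x1=0xe9 x2=0xbf x3=0x2e  N=1 Z=0
after  1: x0=0xa9 x1=0xe9 x2=0xbf x3=0x91  N=1 Z=0
after  2: x0=0xa9 x1=0xe9 x2=0xbf x3=0x81  N=1 Z=0
after  3: x0=0x68 x1=0xe9 x2=0xbf x3=0x81  N=0 Z=0
after  4: x0=0x68 x1=0xe9 x2=0xbf x3=0xa8  N=1 Z=0
after  5: x0=0x68 x1=0xe9 x2=0xc0 x3=0xa8  N=1 Z=0
after  6: x0=0x68 x1=0xe9 x2=0xc0 x3=0xe8  N=1 Z=0
after  7: x0=0x68 x1=0x68 x2=0xc0 x3=0xe8  N=0 Z=0
after  8: x0=0x68 x1=0x68 x2=0xe8 x3=0xe8  N=1 Z=0
after  9: x0=0x80 x1=0x68 x2=0xe8 x3=0xe8  N=1 Z=0
after 10: x0=0x80 x1=0xe8 x2=0xe8 x3=0xe8  N=1 Z=0
-- IRQ taken; context saved, return-PC = 11 --
mismatch: x0: reported 0x88 vs actual 0x80

BAD = x0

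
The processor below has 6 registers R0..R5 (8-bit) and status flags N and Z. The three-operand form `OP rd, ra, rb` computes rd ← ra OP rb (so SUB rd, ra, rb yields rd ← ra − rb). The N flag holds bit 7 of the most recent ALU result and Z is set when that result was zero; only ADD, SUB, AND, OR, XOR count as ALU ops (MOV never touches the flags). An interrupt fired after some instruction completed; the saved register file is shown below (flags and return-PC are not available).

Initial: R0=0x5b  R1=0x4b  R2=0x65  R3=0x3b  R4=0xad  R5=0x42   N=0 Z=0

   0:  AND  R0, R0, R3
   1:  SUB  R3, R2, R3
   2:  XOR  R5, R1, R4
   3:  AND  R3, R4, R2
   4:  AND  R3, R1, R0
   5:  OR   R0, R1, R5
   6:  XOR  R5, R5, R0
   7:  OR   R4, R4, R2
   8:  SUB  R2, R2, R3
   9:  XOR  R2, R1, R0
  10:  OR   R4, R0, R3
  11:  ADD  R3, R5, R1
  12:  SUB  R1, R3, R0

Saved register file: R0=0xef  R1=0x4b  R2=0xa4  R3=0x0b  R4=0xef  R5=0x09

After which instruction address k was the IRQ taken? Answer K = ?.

K = 10

after  0: R0=0x1b R1=0x4b R2=0x65 R3=0x3b R4=0xad R5=0x42  N=0 Z=0
after  1: R0=0x1b R1=0x4b R2=0x65 R3=0x2a R4=0xad R5=0x42  N=0 Z=0
after  2: R0=0x1b R1=0x4b R2=0x65 R3=0x2a R4=0xad R5=0xe6  N=1 Z=0
after  3: R0=0x1b R1=0x4b R2=0x65 R3=0x25 R4=0xad R5=0xe6  N=0 Z=0
after  4: R0=0x1b R1=0x4b R2=0x65 R3=0x0b R4=0xad R5=0xe6  N=0 Z=0
after  5: R0=0xef R1=0x4b R2=0x65 R3=0x0b R4=0xad R5=0xe6  N=1 Z=0
after  6: R0=0xef R1=0x4b R2=0x65 R3=0x0b R4=0xad R5=0x09  N=0 Z=0
after  7: R0=0xef R1=0x4b R2=0x65 R3=0x0b R4=0xed R5=0x09  N=1 Z=0
after  8: R0=0xef R1=0x4b R2=0x5a R3=0x0b R4=0xed R5=0x09  N=0 Z=0
after  9: R0=0xef R1=0x4b R2=0xa4 R3=0x0b R4=0xed R5=0x09  N=1 Z=0
after 10: R0=0xef R1=0x4b R2=0xa4 R3=0x0b R4=0xef R5=0x09  N=1 Z=0
-- IRQ taken; context saved, return-PC = 11 --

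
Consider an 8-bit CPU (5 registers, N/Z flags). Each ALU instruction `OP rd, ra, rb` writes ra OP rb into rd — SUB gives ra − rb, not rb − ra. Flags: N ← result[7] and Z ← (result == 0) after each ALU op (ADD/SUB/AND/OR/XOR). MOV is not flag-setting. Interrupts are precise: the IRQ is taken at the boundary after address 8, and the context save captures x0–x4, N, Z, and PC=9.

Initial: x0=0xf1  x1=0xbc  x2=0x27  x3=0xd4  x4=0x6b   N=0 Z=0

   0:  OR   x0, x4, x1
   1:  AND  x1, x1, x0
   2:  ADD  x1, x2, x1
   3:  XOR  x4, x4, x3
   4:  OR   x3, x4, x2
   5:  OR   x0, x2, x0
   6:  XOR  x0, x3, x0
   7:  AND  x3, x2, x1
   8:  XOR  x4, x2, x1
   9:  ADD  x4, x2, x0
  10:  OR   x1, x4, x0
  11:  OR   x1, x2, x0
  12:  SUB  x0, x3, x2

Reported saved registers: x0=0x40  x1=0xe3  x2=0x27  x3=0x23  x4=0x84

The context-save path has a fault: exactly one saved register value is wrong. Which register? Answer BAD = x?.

BAD = x4

after  0: x0=0xff x1=0xbc x2=0x27 x3=0xd4 x4=0x6b  N=1 Z=0
after  1: x0=0xff x1=0xbc x2=0x27 x3=0xd4 x4=0x6b  N=1 Z=0
after  2: x0=0xff x1=0xe3 x2=0x27 x3=0xd4 x4=0x6b  N=1 Z=0
after  3: x0=0xff x1=0xe3 x2=0x27 x3=0xd4 x4=0xbf  N=1 Z=0
after  4: x0=0xff x1=0xe3 x2=0x27 x3=0xbf x4=0xbf  N=1 Z=0
after  5: x0=0xff x1=0xe3 x2=0x27 x3=0xbf x4=0xbf  N=1 Z=0
after  6: x0=0x40 x1=0xe3 x2=0x27 x3=0xbf x4=0xbf  N=0 Z=0
after  7: x0=0x40 x1=0xe3 x2=0x27 x3=0x23 x4=0xbf  N=0 Z=0
after  8: x0=0x40 x1=0xe3 x2=0x27 x3=0x23 x4=0xc4  N=1 Z=0
-- IRQ taken; context saved, return-PC = 9 --
mismatch: x4: reported 0x84 vs actual 0xc4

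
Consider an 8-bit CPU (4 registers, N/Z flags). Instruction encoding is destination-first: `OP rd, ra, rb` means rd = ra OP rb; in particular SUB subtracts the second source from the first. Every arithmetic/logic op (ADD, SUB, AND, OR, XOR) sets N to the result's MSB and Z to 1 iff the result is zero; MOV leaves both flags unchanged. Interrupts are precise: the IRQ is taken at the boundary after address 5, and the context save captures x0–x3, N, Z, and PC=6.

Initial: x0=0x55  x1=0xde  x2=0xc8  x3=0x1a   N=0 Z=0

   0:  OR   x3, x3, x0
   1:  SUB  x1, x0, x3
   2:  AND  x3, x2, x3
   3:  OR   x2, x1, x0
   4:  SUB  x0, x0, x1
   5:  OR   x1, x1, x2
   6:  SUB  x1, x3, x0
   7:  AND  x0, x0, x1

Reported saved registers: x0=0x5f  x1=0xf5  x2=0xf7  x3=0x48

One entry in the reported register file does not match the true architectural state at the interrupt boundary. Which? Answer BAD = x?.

BAD = x1

after  0: x0=0x55 x1=0xde x2=0xc8 x3=0x5f  N=0 Z=0
after  1: x0=0x55 x1=0xf6 x2=0xc8 x3=0x5f  N=1 Z=0
after  2: x0=0x55 x1=0xf6 x2=0xc8 x3=0x48  N=0 Z=0
after  3: x0=0x55 x1=0xf6 x2=0xf7 x3=0x48  N=1 Z=0
after  4: x0=0x5f x1=0xf6 x2=0xf7 x3=0x48  N=0 Z=0
after  5: x0=0x5f x1=0xf7 x2=0xf7 x3=0x48  N=1 Z=0
-- IRQ taken; context saved, return-PC = 6 --
mismatch: x1: reported 0xf5 vs actual 0xf7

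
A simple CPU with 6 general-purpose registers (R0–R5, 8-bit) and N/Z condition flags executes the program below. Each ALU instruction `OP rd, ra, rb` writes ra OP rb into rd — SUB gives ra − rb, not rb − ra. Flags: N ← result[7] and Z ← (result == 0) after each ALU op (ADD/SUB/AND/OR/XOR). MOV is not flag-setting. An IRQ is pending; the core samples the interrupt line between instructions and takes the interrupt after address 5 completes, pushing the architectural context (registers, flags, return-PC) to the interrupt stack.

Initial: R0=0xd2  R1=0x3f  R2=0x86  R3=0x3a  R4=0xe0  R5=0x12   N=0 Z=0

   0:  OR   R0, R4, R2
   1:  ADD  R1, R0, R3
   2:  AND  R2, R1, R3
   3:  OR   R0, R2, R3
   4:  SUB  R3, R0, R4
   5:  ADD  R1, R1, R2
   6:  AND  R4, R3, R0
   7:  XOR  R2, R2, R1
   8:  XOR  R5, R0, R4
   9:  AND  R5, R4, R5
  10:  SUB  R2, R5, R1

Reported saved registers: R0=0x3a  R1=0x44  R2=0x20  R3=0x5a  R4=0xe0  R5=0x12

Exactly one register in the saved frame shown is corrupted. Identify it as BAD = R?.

after  0: R0=0xe6 R1=0x3f R2=0x86 R3=0x3a R4=0xe0 R5=0x12  N=1 Z=0
after  1: R0=0xe6 R1=0x20 R2=0x86 R3=0x3a R4=0xe0 R5=0x12  N=0 Z=0
after  2: R0=0xe6 R1=0x20 R2=0x20 R3=0x3a R4=0xe0 R5=0x12  N=0 Z=0
after  3: R0=0x3a R1=0x20 R2=0x20 R3=0x3a R4=0xe0 R5=0x12  N=0 Z=0
after  4: R0=0x3a R1=0x20 R2=0x20 R3=0x5a R4=0xe0 R5=0x12  N=0 Z=0
after  5: R0=0x3a R1=0x40 R2=0x20 R3=0x5a R4=0xe0 R5=0x12  N=0 Z=0
-- IRQ taken; context saved, return-PC = 6 --
mismatch: R1: reported 0x44 vs actual 0x40

BAD = R1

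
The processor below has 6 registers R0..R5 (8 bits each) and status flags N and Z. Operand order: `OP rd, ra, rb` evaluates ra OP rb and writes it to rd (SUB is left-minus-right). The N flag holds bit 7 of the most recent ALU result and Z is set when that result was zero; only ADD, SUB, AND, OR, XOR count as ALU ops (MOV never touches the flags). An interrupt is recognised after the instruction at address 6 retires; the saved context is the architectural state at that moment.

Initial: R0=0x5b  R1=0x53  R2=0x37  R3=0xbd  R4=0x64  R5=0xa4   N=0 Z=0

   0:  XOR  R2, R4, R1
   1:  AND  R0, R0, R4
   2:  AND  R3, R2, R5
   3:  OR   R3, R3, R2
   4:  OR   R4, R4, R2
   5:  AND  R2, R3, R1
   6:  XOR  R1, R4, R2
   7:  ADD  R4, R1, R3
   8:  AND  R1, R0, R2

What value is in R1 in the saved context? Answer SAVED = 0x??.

SAVED = 0x64

after  0: R0=0x5b R1=0x53 R2=0x37 R3=0xbd R4=0x64 R5=0xa4  N=0 Z=0
after  1: R0=0x40 R1=0x53 R2=0x37 R3=0xbd R4=0x64 R5=0xa4  N=0 Z=0
after  2: R0=0x40 R1=0x53 R2=0x37 R3=0x24 R4=0x64 R5=0xa4  N=0 Z=0
after  3: R0=0x40 R1=0x53 R2=0x37 R3=0x37 R4=0x64 R5=0xa4  N=0 Z=0
after  4: R0=0x40 R1=0x53 R2=0x37 R3=0x37 R4=0x77 R5=0xa4  N=0 Z=0
after  5: R0=0x40 R1=0x53 R2=0x13 R3=0x37 R4=0x77 R5=0xa4  N=0 Z=0
after  6: R0=0x40 R1=0x64 R2=0x13 R3=0x37 R4=0x77 R5=0xa4  N=0 Z=0
-- IRQ taken; context saved, return-PC = 7 --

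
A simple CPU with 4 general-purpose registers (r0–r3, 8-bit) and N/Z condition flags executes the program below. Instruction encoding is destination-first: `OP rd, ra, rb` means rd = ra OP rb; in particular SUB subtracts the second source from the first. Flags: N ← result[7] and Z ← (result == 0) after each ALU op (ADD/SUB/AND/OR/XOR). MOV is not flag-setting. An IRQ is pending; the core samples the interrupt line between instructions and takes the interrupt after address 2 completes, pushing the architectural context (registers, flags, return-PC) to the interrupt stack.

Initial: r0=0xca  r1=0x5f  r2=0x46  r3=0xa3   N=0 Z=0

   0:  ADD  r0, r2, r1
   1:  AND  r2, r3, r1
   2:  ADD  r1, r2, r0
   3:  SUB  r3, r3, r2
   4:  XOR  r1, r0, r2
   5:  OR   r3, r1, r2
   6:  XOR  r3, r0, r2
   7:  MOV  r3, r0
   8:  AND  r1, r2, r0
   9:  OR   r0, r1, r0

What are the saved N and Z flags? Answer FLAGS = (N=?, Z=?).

FLAGS = (N=1, Z=0)

after  0: r0=0xa5 r1=0x5f r2=0x46 r3=0xa3  N=1 Z=0
after  1: r0=0xa5 r1=0x5f r2=0x03 r3=0xa3  N=0 Z=0
after  2: r0=0xa5 r1=0xa8 r2=0x03 r3=0xa3  N=1 Z=0
-- IRQ taken; context saved, return-PC = 3 --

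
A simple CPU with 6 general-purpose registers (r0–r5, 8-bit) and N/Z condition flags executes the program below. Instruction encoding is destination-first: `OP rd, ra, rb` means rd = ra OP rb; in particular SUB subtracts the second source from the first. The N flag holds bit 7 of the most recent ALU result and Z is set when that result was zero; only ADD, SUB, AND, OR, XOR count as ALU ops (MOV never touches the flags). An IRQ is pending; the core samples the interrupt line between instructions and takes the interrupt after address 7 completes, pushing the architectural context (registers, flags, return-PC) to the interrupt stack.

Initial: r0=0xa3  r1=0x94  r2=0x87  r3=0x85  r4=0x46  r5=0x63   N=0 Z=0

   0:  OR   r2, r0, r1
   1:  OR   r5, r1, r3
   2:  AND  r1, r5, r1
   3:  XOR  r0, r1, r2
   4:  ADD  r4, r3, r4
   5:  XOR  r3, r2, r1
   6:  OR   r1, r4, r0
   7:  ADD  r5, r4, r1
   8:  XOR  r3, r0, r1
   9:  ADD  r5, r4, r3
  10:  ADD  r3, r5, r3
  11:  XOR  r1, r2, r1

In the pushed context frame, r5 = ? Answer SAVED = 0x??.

SAVED = 0xb6

after  0: r0=0xa3 r1=0x94 r2=0xb7 r3=0x85 r4=0x46 r5=0x63  N=1 Z=0
after  1: r0=0xa3 r1=0x94 r2=0xb7 r3=0x85 r4=0x46 r5=0x95  N=1 Z=0
after  2: r0=0xa3 r1=0x94 r2=0xb7 r3=0x85 r4=0x46 r5=0x95  N=1 Z=0
after  3: r0=0x23 r1=0x94 r2=0xb7 r3=0x85 r4=0x46 r5=0x95  N=0 Z=0
after  4: r0=0x23 r1=0x94 r2=0xb7 r3=0x85 r4=0xcb r5=0x95  N=1 Z=0
after  5: r0=0x23 r1=0x94 r2=0xb7 r3=0x23 r4=0xcb r5=0x95  N=0 Z=0
after  6: r0=0x23 r1=0xeb r2=0xb7 r3=0x23 r4=0xcb r5=0x95  N=1 Z=0
after  7: r0=0x23 r1=0xeb r2=0xb7 r3=0x23 r4=0xcb r5=0xb6  N=1 Z=0
-- IRQ taken; context saved, return-PC = 8 --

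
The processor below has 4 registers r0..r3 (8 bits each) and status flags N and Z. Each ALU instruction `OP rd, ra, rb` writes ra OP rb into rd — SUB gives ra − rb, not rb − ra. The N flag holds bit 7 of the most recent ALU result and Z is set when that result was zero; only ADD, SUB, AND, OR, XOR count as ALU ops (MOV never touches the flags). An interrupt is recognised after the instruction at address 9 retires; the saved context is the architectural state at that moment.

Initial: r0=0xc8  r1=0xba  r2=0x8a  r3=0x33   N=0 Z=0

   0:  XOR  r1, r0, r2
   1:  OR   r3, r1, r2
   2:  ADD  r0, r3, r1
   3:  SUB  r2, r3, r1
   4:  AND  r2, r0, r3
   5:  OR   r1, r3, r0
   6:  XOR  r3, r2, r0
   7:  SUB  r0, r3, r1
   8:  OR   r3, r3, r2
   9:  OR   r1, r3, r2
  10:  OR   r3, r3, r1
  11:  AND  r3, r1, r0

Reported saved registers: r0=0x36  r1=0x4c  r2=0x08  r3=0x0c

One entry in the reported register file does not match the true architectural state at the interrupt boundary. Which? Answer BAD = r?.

BAD = r1

after  0: r0=0xc8 r1=0x42 r2=0x8a r3=0x33  N=0 Z=0
after  1: r0=0xc8 r1=0x42 r2=0x8a r3=0xca  N=1 Z=0
after  2: r0=0x0c r1=0x42 r2=0x8a r3=0xca  N=0 Z=0
after  3: r0=0x0c r1=0x42 r2=0x88 r3=0xca  N=1 Z=0
after  4: r0=0x0c r1=0x42 r2=0x08 r3=0xca  N=0 Z=0
after  5: r0=0x0c r1=0xce r2=0x08 r3=0xca  N=1 Z=0
after  6: r0=0x0c r1=0xce r2=0x08 r3=0x04  N=0 Z=0
after  7: r0=0x36 r1=0xce r2=0x08 r3=0x04  N=0 Z=0
after  8: r0=0x36 r1=0xce r2=0x08 r3=0x0c  N=0 Z=0
after  9: r0=0x36 r1=0x0c r2=0x08 r3=0x0c  N=0 Z=0
-- IRQ taken; context saved, return-PC = 10 --
mismatch: r1: reported 0x4c vs actual 0x0c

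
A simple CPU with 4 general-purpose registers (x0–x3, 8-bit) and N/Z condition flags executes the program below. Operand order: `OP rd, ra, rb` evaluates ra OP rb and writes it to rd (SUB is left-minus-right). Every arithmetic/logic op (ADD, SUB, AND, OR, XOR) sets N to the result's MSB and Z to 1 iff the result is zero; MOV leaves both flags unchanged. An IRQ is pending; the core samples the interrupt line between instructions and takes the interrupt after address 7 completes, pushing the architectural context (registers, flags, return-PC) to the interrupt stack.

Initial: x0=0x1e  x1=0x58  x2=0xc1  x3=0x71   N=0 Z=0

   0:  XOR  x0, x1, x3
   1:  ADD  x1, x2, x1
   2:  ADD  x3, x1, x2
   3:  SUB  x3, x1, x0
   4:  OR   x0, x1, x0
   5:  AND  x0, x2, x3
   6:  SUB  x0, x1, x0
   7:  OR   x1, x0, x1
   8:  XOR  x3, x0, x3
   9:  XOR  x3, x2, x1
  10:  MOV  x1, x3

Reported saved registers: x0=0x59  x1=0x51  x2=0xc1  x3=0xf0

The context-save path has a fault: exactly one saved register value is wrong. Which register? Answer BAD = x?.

after  0: x0=0x29 x1=0x58 x2=0xc1 x3=0x71  N=0 Z=0
after  1: x0=0x29 x1=0x19 x2=0xc1 x3=0x71  N=0 Z=0
after  2: x0=0x29 x1=0x19 x2=0xc1 x3=0xda  N=1 Z=0
after  3: x0=0x29 x1=0x19 x2=0xc1 x3=0xf0  N=1 Z=0
after  4: x0=0x39 x1=0x19 x2=0xc1 x3=0xf0  N=0 Z=0
after  5: x0=0xc0 x1=0x19 x2=0xc1 x3=0xf0  N=1 Z=0
after  6: x0=0x59 x1=0x19 x2=0xc1 x3=0xf0  N=0 Z=0
after  7: x0=0x59 x1=0x59 x2=0xc1 x3=0xf0  N=0 Z=0
-- IRQ taken; context saved, return-PC = 8 --
mismatch: x1: reported 0x51 vs actual 0x59

BAD = x1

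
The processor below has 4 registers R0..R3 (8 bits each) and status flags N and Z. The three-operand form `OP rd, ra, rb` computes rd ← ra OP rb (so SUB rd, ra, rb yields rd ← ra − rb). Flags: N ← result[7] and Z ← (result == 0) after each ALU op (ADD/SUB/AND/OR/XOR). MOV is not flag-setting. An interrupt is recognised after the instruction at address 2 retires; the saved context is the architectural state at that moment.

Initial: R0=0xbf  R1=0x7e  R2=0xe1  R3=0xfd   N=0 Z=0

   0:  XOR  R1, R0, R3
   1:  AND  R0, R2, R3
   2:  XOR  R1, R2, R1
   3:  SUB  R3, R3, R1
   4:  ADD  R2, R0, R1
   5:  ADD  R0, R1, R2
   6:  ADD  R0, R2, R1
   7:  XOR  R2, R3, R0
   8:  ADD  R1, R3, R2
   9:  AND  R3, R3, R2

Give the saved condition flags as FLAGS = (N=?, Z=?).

after  0: R0=0xbf R1=0x42 R2=0xe1 R3=0xfd  N=0 Z=0
after  1: R0=0xe1 R1=0x42 R2=0xe1 R3=0xfd  N=1 Z=0
after  2: R0=0xe1 R1=0xa3 R2=0xe1 R3=0xfd  N=1 Z=0
-- IRQ taken; context saved, return-PC = 3 --

FLAGS = (N=1, Z=0)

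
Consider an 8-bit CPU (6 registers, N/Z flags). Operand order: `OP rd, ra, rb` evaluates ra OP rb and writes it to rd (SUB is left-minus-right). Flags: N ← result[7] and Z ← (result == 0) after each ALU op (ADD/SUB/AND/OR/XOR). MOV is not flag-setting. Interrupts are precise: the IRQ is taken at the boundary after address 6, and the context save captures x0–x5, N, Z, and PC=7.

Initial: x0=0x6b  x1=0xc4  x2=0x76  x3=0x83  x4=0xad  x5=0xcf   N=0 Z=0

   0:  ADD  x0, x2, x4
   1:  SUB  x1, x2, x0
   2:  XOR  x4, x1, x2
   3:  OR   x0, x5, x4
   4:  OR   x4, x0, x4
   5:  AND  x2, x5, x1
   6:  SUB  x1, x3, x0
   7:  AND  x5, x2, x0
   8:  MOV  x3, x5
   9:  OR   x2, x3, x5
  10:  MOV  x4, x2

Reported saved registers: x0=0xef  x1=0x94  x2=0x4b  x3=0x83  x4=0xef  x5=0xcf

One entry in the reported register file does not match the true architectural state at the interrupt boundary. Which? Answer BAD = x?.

after  0: x0=0x23 x1=0xc4 x2=0x76 x3=0x83 x4=0xad x5=0xcf  N=0 Z=0
after  1: x0=0x23 x1=0x53 x2=0x76 x3=0x83 x4=0xad x5=0xcf  N=0 Z=0
after  2: x0=0x23 x1=0x53 x2=0x76 x3=0x83 x4=0x25 x5=0xcf  N=0 Z=0
after  3: x0=0xef x1=0x53 x2=0x76 x3=0x83 x4=0x25 x5=0xcf  N=1 Z=0
after  4: x0=0xef x1=0x53 x2=0x76 x3=0x83 x4=0xef x5=0xcf  N=1 Z=0
after  5: x0=0xef x1=0x53 x2=0x43 x3=0x83 x4=0xef x5=0xcf  N=0 Z=0
after  6: x0=0xef x1=0x94 x2=0x43 x3=0x83 x4=0xef x5=0xcf  N=1 Z=0
-- IRQ taken; context saved, return-PC = 7 --
mismatch: x2: reported 0x4b vs actual 0x43

BAD = x2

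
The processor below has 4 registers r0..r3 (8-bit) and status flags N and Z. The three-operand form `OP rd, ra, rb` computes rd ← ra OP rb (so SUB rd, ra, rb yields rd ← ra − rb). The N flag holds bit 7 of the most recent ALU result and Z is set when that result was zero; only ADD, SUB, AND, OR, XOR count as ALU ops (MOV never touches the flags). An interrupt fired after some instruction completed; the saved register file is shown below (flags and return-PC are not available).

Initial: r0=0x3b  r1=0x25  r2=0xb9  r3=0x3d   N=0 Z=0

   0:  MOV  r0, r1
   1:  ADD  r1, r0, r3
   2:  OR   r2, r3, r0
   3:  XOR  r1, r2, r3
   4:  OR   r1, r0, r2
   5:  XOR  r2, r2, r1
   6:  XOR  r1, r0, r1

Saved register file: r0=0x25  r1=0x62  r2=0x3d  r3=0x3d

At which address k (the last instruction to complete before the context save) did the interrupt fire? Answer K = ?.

K = 2

after  0: r0=0x25 r1=0x25 r2=0xb9 r3=0x3d  N=0 Z=0
after  1: r0=0x25 r1=0x62 r2=0xb9 r3=0x3d  N=0 Z=0
after  2: r0=0x25 r1=0x62 r2=0x3d r3=0x3d  N=0 Z=0
-- IRQ taken; context saved, return-PC = 3 --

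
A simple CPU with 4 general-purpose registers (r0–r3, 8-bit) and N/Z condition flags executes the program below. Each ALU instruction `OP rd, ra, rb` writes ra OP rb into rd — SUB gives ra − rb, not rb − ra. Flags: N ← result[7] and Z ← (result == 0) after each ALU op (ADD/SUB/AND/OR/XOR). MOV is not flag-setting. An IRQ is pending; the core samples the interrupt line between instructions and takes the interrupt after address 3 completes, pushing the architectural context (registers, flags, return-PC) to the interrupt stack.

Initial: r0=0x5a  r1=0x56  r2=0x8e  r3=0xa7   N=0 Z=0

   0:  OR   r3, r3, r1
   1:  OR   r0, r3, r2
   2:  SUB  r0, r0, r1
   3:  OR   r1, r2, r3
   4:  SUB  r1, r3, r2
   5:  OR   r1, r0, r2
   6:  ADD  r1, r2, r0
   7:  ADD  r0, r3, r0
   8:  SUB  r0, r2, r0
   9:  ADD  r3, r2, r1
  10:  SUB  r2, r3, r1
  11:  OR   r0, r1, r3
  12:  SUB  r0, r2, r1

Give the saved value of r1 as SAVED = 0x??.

SAVED = 0xff

after  0: r0=0x5a r1=0x56 r2=0x8e r3=0xf7  N=1 Z=0
after  1: r0=0xff r1=0x56 r2=0x8e r3=0xf7  N=1 Z=0
after  2: r0=0xa9 r1=0x56 r2=0x8e r3=0xf7  N=1 Z=0
after  3: r0=0xa9 r1=0xff r2=0x8e r3=0xf7  N=1 Z=0
-- IRQ taken; context saved, return-PC = 4 --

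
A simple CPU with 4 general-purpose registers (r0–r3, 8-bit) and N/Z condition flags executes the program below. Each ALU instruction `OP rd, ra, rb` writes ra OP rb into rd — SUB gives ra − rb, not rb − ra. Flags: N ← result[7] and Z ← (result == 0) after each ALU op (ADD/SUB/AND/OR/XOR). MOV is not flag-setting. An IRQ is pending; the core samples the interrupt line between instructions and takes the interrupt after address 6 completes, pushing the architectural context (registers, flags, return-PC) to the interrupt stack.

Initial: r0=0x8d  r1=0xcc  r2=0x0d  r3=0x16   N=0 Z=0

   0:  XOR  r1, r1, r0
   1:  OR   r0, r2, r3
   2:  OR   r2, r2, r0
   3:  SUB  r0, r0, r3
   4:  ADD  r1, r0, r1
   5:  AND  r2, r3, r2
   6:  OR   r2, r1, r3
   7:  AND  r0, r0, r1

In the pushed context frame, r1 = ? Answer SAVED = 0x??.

SAVED = 0x4a

after  0: r0=0x8d r1=0x41 r2=0x0d r3=0x16  N=0 Z=0
after  1: r0=0x1f r1=0x41 r2=0x0d r3=0x16  N=0 Z=0
after  2: r0=0x1f r1=0x41 r2=0x1f r3=0x16  N=0 Z=0
after  3: r0=0x09 r1=0x41 r2=0x1f r3=0x16  N=0 Z=0
after  4: r0=0x09 r1=0x4a r2=0x1f r3=0x16  N=0 Z=0
after  5: r0=0x09 r1=0x4a r2=0x16 r3=0x16  N=0 Z=0
after  6: r0=0x09 r1=0x4a r2=0x5e r3=0x16  N=0 Z=0
-- IRQ taken; context saved, return-PC = 7 --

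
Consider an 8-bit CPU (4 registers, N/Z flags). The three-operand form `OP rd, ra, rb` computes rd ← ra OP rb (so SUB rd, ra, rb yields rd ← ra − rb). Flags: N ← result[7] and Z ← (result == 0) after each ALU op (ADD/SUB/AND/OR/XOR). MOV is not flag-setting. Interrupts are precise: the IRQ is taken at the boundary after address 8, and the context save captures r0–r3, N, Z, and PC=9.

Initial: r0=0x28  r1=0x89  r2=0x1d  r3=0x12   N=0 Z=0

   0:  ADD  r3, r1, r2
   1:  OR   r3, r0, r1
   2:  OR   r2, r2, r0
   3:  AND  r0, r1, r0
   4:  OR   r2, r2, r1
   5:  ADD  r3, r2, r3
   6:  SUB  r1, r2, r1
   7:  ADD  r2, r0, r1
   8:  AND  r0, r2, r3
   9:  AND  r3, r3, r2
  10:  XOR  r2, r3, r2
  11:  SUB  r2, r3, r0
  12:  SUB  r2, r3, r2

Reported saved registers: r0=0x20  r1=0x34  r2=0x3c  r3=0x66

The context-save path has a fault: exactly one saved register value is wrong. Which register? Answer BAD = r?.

BAD = r0

after  0: r0=0x28 r1=0x89 r2=0x1d r3=0xa6  N=1 Z=0
after  1: r0=0x28 r1=0x89 r2=0x1d r3=0xa9  N=1 Z=0
after  2: r0=0x28 r1=0x89 r2=0x3d r3=0xa9  N=0 Z=0
after  3: r0=0x08 r1=0x89 r2=0x3d r3=0xa9  N=0 Z=0
after  4: r0=0x08 r1=0x89 r2=0xbd r3=0xa9  N=1 Z=0
after  5: r0=0x08 r1=0x89 r2=0xbd r3=0x66  N=0 Z=0
after  6: r0=0x08 r1=0x34 r2=0xbd r3=0x66  N=0 Z=0
after  7: r0=0x08 r1=0x34 r2=0x3c r3=0x66  N=0 Z=0
after  8: r0=0x24 r1=0x34 r2=0x3c r3=0x66  N=0 Z=0
-- IRQ taken; context saved, return-PC = 9 --
mismatch: r0: reported 0x20 vs actual 0x24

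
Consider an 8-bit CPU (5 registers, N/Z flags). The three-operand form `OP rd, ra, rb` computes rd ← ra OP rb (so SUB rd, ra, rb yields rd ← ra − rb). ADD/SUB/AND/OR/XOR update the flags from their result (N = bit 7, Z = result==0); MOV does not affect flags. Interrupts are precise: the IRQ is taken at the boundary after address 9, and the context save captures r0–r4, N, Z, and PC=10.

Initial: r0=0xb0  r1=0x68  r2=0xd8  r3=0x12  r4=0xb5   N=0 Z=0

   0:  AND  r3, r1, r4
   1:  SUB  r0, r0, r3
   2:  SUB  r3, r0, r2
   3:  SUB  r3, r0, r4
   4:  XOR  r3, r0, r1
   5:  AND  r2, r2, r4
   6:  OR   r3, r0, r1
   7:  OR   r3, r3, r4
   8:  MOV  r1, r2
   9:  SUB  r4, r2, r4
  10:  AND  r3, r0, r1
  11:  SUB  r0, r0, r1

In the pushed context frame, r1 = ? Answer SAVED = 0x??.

SAVED = 0x90

after  0: r0=0xb0 r1=0x68 r2=0xd8 r3=0x20 r4=0xb5  N=0 Z=0
after  1: r0=0x90 r1=0x68 r2=0xd8 r3=0x20 r4=0xb5  N=1 Z=0
after  2: r0=0x90 r1=0x68 r2=0xd8 r3=0xb8 r4=0xb5  N=1 Z=0
after  3: r0=0x90 r1=0x68 r2=0xd8 r3=0xdb r4=0xb5  N=1 Z=0
after  4: r0=0x90 r1=0x68 r2=0xd8 r3=0xf8 r4=0xb5  N=1 Z=0
after  5: r0=0x90 r1=0x68 r2=0x90 r3=0xf8 r4=0xb5  N=1 Z=0
after  6: r0=0x90 r1=0x68 r2=0x90 r3=0xf8 r4=0xb5  N=1 Z=0
after  7: r0=0x90 r1=0x68 r2=0x90 r3=0xfd r4=0xb5  N=1 Z=0
after  8: r0=0x90 r1=0x90 r2=0x90 r3=0xfd r4=0xb5  N=1 Z=0
after  9: r0=0x90 r1=0x90 r2=0x90 r3=0xfd r4=0xdb  N=1 Z=0
-- IRQ taken; context saved, return-PC = 10 --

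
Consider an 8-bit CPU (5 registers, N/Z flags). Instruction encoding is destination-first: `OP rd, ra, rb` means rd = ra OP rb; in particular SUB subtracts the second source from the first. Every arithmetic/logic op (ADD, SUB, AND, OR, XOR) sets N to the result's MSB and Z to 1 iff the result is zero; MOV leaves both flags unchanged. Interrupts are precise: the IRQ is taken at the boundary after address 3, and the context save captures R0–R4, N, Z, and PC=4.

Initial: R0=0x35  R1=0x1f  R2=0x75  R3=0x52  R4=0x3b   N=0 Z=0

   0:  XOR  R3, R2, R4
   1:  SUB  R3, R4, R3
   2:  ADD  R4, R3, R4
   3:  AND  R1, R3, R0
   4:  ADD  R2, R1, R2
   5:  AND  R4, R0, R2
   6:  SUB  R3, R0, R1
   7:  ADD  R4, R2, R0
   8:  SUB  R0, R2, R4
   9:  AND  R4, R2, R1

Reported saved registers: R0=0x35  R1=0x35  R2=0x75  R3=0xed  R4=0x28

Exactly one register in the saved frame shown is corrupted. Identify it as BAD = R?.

after  0: R0=0x35 R1=0x1f R2=0x75 R3=0x4e R4=0x3b  N=0 Z=0
after  1: R0=0x35 R1=0x1f R2=0x75 R3=0xed R4=0x3b  N=1 Z=0
after  2: R0=0x35 R1=0x1f R2=0x75 R3=0xed R4=0x28  N=0 Z=0
after  3: R0=0x35 R1=0x25 R2=0x75 R3=0xed R4=0x28  N=0 Z=0
-- IRQ taken; context saved, return-PC = 4 --
mismatch: R1: reported 0x35 vs actual 0x25

BAD = R1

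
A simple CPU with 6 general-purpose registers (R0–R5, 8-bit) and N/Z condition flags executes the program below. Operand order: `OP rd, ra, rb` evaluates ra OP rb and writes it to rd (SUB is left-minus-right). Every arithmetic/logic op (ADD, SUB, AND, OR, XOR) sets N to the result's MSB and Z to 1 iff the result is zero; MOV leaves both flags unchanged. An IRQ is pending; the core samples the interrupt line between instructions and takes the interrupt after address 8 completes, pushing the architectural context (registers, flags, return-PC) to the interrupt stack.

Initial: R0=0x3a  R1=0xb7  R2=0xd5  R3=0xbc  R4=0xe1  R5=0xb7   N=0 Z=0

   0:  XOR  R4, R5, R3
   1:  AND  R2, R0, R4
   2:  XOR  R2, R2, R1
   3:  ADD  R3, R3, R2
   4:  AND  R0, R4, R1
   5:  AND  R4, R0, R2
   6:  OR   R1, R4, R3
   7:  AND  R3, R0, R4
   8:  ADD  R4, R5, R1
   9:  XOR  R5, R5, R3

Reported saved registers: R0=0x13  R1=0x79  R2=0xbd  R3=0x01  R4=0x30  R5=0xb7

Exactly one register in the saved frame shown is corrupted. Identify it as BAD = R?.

BAD = R0

after  0: R0=0x3a R1=0xb7 R2=0xd5 R3=0xbc R4=0x0b R5=0xb7  N=0 Z=0
after  1: R0=0x3a R1=0xb7 R2=0x0a R3=0xbc R4=0x0b R5=0xb7  N=0 Z=0
after  2: R0=0x3a R1=0xb7 R2=0xbd R3=0xbc R4=0x0b R5=0xb7  N=1 Z=0
after  3: R0=0x3a R1=0xb7 R2=0xbd R3=0x79 R4=0x0b R5=0xb7  N=0 Z=0
after  4: R0=0x03 R1=0xb7 R2=0xbd R3=0x79 R4=0x0b R5=0xb7  N=0 Z=0
after  5: R0=0x03 R1=0xb7 R2=0xbd R3=0x79 R4=0x01 R5=0xb7  N=0 Z=0
after  6: R0=0x03 R1=0x79 R2=0xbd R3=0x79 R4=0x01 R5=0xb7  N=0 Z=0
after  7: R0=0x03 R1=0x79 R2=0xbd R3=0x01 R4=0x01 R5=0xb7  N=0 Z=0
after  8: R0=0x03 R1=0x79 R2=0xbd R3=0x01 R4=0x30 R5=0xb7  N=0 Z=0
-- IRQ taken; context saved, return-PC = 9 --
mismatch: R0: reported 0x13 vs actual 0x03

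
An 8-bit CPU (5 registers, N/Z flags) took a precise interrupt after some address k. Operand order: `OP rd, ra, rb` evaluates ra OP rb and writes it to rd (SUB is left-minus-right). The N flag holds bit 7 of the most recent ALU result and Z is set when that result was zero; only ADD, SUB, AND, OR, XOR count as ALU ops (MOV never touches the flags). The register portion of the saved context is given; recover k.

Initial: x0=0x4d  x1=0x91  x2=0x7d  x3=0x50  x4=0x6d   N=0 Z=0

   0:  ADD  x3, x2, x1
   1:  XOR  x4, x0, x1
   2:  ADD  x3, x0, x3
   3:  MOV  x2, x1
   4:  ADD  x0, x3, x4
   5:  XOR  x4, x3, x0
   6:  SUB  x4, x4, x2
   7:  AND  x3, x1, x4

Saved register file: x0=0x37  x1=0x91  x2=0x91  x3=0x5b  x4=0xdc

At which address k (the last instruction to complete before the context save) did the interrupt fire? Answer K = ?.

K = 4

after  0: x0=0x4d x1=0x91 x2=0x7d x3=0x0e x4=0x6d  N=0 Z=0
after  1: x0=0x4d x1=0x91 x2=0x7d x3=0x0e x4=0xdc  N=1 Z=0
after  2: x0=0x4d x1=0x91 x2=0x7d x3=0x5b x4=0xdc  N=0 Z=0
after  3: x0=0x4d x1=0x91 x2=0x91 x3=0x5b x4=0xdc  N=0 Z=0
after  4: x0=0x37 x1=0x91 x2=0x91 x3=0x5b x4=0xdc  N=0 Z=0
-- IRQ taken; context saved, return-PC = 5 --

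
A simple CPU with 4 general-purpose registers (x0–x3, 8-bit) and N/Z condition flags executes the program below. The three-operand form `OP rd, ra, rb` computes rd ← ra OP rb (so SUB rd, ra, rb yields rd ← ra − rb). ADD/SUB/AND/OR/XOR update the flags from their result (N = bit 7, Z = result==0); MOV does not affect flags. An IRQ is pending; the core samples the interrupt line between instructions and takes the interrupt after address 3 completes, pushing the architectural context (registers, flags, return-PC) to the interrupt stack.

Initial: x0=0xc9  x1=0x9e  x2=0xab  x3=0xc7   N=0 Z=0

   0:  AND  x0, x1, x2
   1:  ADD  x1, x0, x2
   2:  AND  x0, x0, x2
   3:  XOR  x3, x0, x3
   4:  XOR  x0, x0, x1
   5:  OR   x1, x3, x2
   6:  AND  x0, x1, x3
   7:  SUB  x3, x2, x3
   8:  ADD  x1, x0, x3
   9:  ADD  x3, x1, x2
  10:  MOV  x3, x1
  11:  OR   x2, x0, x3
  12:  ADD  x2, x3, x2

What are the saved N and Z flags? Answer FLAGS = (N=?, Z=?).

FLAGS = (N=0, Z=0)

after  0: x0=0x8a x1=0x9e x2=0xab x3=0xc7  N=1 Z=0
after  1: x0=0x8a x1=0x35 x2=0xab x3=0xc7  N=0 Z=0
after  2: x0=0x8a x1=0x35 x2=0xab x3=0xc7  N=1 Z=0
after  3: x0=0x8a x1=0x35 x2=0xab x3=0x4d  N=0 Z=0
-- IRQ taken; context saved, return-PC = 4 --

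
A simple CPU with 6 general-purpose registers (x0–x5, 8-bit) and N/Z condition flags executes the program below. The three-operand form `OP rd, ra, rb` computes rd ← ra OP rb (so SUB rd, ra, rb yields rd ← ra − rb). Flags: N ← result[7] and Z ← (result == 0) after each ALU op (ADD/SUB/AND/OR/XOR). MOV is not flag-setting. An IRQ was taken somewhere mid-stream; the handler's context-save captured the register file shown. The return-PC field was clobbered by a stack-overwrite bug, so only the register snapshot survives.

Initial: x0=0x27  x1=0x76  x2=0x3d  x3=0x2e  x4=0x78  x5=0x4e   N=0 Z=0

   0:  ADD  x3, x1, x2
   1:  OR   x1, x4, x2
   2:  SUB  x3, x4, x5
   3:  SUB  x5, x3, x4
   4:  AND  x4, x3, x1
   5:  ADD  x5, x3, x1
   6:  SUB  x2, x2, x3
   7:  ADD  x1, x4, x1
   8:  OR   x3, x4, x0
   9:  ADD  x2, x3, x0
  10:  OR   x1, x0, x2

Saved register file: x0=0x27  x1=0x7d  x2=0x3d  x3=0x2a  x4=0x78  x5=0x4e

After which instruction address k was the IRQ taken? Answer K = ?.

K = 2

after  0: x0=0x27 x1=0x76 x2=0x3d x3=0xb3 x4=0x78 x5=0x4e  N=1 Z=0
after  1: x0=0x27 x1=0x7d x2=0x3d x3=0xb3 x4=0x78 x5=0x4e  N=0 Z=0
after  2: x0=0x27 x1=0x7d x2=0x3d x3=0x2a x4=0x78 x5=0x4e  N=0 Z=0
-- IRQ taken; context saved, return-PC = 3 --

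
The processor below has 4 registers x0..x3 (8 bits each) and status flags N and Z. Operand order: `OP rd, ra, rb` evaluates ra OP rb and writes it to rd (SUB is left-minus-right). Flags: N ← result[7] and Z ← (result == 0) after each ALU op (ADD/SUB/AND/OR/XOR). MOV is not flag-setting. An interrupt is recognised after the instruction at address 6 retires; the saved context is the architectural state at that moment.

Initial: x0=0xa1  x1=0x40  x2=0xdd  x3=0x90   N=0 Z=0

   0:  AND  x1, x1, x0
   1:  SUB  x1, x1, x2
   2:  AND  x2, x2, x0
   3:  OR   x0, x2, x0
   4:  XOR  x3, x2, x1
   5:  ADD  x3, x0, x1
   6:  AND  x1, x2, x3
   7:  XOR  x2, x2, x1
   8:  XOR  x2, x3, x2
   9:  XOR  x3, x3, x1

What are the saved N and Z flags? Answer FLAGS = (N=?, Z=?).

FLAGS = (N=1, Z=0)

after  0: x0=0xa1 x1=0x00 x2=0xdd x3=0x90  N=0 Z=1
after  1: x0=0xa1 x1=0x23 x2=0xdd x3=0x90  N=0 Z=0
after  2: x0=0xa1 x1=0x23 x2=0x81 x3=0x90  N=1 Z=0
after  3: x0=0xa1 x1=0x23 x2=0x81 x3=0x90  N=1 Z=0
after  4: x0=0xa1 x1=0x23 x2=0x81 x3=0xa2  N=1 Z=0
after  5: x0=0xa1 x1=0x23 x2=0x81 x3=0xc4  N=1 Z=0
after  6: x0=0xa1 x1=0x80 x2=0x81 x3=0xc4  N=1 Z=0
-- IRQ taken; context saved, return-PC = 7 --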